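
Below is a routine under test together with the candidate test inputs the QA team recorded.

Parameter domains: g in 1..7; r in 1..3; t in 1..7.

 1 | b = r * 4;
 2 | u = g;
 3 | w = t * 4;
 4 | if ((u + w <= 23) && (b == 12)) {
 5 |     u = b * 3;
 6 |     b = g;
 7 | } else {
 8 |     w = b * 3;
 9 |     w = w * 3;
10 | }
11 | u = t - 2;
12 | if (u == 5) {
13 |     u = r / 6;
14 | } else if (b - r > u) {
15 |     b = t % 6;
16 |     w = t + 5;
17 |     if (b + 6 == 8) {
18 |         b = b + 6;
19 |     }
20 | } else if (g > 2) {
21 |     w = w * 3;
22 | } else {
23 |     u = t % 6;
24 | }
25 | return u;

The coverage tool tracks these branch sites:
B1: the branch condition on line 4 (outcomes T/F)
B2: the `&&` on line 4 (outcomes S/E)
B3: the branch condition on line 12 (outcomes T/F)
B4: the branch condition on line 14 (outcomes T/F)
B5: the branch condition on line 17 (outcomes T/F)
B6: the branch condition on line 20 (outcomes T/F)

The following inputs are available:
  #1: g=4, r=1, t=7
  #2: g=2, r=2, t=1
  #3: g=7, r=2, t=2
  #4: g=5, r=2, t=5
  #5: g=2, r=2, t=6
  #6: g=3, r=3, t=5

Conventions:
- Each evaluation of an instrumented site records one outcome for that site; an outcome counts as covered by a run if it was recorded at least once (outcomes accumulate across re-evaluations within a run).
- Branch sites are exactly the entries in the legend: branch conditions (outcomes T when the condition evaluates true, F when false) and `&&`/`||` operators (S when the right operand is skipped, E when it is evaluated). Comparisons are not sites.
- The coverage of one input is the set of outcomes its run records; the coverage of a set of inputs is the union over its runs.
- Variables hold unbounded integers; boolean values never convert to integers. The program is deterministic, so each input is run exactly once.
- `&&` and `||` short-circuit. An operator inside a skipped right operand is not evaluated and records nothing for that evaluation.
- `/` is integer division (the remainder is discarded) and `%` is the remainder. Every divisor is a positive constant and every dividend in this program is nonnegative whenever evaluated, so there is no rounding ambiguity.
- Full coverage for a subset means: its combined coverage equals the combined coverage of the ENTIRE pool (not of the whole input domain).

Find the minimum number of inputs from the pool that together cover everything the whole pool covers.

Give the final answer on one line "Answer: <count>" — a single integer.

input #1, g=4, r=1, t=7: events B2->S, B1->F, B3->T; outcomes B1=F, B2=S, B3=T
input #2, g=2, r=2, t=1: events B2->E, B1->F, B3->F, B4->T, B5->F; outcomes B1=F, B2=E, B3=F, B4=T, B5=F
input #3, g=7, r=2, t=2: events B2->E, B1->F, B3->F, B4->T, B5->T; outcomes B1=F, B2=E, B3=F, B4=T, B5=T
input #4, g=5, r=2, t=5: events B2->S, B1->F, B3->F, B4->T, B5->F; outcomes B1=F, B2=S, B3=F, B4=T, B5=F
input #5, g=2, r=2, t=6: events B2->S, B1->F, B3->F, B4->T, B5->F; outcomes B1=F, B2=S, B3=F, B4=T, B5=F
input #6, g=3, r=3, t=5: events B2->E, B1->T, B3->F, B4->F, B6->T; outcomes B1=T, B2=E, B3=F, B4=F, B6=T
together the pool reaches 11 outcomes: B1=T, B1=F, B2=S, B2=E, B3=T, B3=F, B4=T, B4=F, B5=T, B5=F, B6=T
every size-1 subset falls short of the 11 outcomes (best: 5/11)
every size-2 subset falls short of the 11 outcomes (best: 9/11)
every size-3 subset falls short of the 11 outcomes (best: 10/11)
size 4: inputs {1, 2, 3, 6} cover all 11 outcomes, and no lexicographically smaller subset of this size does

Answer: 4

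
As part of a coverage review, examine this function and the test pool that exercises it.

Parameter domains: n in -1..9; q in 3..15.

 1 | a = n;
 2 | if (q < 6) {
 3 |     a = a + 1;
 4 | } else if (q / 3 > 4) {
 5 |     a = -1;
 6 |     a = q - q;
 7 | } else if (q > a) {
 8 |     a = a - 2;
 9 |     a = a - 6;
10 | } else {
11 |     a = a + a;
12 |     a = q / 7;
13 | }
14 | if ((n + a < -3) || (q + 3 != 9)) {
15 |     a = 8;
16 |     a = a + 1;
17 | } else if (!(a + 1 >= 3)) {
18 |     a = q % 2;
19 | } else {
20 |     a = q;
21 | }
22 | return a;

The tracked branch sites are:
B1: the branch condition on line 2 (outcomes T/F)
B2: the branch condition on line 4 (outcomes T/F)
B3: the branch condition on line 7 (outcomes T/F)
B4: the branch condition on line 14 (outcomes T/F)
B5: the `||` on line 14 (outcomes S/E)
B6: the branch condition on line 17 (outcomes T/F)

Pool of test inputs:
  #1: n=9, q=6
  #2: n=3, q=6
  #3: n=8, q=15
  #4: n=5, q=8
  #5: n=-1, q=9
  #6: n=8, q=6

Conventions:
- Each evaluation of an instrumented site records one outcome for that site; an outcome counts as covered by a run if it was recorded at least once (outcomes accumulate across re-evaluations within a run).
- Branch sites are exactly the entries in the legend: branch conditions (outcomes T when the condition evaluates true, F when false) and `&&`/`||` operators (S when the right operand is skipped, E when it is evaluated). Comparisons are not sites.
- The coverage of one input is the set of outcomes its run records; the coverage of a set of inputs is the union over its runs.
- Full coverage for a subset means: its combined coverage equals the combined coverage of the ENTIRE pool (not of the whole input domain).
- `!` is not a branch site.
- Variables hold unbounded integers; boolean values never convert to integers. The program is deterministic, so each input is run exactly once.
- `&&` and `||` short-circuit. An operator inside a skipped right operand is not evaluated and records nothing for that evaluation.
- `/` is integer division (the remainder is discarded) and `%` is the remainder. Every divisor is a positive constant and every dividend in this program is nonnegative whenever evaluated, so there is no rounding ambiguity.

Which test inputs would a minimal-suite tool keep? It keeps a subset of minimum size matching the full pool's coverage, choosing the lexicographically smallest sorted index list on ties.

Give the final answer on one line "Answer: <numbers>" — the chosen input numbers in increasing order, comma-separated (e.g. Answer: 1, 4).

run #1 (n=9, q=6) runs B1->F, B2->F, B3->F, B5->E, B4->F, B6->T; records B1=F, B2=F, B3=F, B4=F, B5=E, B6=T
run #2 (n=3, q=6) runs B1->F, B2->F, B3->T, B5->E, B4->F, B6->T; records B1=F, B2=F, B3=T, B4=F, B5=E, B6=T
run #3 (n=8, q=15) runs B1->F, B2->T, B5->E, B4->T; records B1=F, B2=T, B4=T, B5=E
run #4 (n=5, q=8) runs B1->F, B2->F, B3->T, B5->E, B4->T; records B1=F, B2=F, B3=T, B4=T, B5=E
run #5 (n=-1, q=9) runs B1->F, B2->F, B3->T, B5->S, B4->T; records B1=F, B2=F, B3=T, B4=T, B5=S
run #6 (n=8, q=6) runs B1->F, B2->F, B3->F, B5->E, B4->F, B6->T; records B1=F, B2=F, B3=F, B4=F, B5=E, B6=T
pool-wide coverage (10 outcomes): B1=F, B2=T, B2=F, B3=T, B3=F, B4=T, B4=F, B5=S, B5=E, B6=T
every size-1 subset falls short of the 10 outcomes (best: 6/10)
every size-2 subset falls short of the 10 outcomes (best: 9/10)
size 3: inputs {1, 3, 5} cover all 10 outcomes, and no lexicographically smaller subset of this size does

Answer: 1, 3, 5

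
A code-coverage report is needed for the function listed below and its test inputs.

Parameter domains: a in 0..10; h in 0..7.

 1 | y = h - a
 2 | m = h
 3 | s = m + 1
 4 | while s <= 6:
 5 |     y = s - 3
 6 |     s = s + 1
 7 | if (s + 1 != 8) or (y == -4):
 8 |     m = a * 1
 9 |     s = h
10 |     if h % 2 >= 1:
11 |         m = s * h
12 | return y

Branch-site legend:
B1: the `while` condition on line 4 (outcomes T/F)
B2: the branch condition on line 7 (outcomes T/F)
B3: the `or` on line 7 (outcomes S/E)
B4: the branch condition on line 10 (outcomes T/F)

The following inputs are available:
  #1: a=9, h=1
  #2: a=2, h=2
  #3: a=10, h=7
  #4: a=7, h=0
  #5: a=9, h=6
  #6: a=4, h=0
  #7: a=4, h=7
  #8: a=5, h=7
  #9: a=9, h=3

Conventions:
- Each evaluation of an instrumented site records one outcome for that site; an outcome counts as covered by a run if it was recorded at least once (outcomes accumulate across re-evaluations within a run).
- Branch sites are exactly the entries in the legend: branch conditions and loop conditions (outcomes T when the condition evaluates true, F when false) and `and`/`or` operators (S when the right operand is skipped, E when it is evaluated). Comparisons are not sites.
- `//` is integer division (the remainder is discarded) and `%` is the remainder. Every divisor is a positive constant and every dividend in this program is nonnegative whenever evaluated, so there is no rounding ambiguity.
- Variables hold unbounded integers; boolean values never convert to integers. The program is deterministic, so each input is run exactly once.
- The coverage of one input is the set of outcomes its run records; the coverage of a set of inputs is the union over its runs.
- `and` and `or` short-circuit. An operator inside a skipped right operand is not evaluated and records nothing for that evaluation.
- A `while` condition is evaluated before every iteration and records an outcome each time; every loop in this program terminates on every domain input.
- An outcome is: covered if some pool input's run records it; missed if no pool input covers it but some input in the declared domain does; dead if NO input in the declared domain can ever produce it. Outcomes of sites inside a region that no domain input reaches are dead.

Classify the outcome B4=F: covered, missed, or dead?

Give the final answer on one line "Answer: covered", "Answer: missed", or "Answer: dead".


no pool input records B4=F
but domain input (a=10, h=6) does record it -> reachable, so missed
Answer: missed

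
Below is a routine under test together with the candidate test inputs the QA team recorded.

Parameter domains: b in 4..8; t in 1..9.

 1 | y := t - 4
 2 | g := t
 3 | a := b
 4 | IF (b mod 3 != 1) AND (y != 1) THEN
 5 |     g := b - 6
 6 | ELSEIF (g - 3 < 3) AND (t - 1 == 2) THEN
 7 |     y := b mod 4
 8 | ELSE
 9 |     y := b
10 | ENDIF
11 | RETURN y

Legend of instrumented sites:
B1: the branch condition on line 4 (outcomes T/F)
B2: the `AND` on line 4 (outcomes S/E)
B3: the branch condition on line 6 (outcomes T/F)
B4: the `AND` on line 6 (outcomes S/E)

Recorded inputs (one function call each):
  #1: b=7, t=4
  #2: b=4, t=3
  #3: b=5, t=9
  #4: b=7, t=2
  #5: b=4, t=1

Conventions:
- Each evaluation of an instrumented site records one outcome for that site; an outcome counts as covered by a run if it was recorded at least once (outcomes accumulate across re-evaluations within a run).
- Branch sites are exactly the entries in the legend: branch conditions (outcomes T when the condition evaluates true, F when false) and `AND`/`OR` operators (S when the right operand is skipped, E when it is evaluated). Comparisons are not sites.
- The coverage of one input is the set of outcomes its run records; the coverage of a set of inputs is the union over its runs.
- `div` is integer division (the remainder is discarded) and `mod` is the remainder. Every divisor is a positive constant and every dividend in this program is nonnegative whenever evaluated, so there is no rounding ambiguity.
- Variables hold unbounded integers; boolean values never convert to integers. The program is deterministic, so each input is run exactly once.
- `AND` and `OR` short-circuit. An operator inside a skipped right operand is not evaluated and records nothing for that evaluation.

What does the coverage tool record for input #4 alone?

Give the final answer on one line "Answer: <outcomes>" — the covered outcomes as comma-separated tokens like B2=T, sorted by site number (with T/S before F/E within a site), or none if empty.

Tracing the run of input #4 (b=7, t=2):
  B2->S, B1->F, B4->E, B3->F
distinct outcomes covered: B1=F, B2=S, B3=F, B4=E

Answer: B1=F, B2=S, B3=F, B4=E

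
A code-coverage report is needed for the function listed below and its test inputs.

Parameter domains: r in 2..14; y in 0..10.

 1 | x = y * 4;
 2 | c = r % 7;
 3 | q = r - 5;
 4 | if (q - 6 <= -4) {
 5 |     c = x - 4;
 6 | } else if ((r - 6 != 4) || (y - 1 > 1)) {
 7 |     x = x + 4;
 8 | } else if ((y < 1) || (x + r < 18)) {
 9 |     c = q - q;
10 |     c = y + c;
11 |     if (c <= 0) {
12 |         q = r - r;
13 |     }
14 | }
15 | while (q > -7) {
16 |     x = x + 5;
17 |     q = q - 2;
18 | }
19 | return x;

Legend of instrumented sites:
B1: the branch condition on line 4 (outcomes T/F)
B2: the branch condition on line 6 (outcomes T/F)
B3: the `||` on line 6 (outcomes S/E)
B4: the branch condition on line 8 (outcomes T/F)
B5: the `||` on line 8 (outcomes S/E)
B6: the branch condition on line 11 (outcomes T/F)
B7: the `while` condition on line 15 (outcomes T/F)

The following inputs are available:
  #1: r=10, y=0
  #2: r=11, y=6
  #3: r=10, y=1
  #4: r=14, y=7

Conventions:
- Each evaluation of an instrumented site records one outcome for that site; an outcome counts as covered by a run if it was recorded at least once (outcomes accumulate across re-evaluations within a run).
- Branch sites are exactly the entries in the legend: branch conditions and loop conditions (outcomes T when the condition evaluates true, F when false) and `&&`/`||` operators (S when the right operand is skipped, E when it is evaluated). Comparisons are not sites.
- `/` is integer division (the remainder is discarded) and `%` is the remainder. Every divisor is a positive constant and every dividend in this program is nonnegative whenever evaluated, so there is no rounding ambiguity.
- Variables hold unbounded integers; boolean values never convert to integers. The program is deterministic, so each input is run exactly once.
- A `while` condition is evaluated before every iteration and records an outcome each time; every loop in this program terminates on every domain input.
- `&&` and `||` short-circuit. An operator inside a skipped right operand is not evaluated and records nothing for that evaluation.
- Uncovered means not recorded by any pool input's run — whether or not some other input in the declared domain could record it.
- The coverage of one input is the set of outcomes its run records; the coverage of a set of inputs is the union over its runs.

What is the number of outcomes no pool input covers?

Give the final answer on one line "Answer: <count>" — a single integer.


input #1 (r=10, y=0): events B1->F, B3->E, B2->F, B5->S, B4->T, B6->T, B7->T, B7->T, B7->T, B7->T, B7->F; covers B1=F, B2=F, B3=E, B4=T, B5=S, B6=T, B7=T, B7=F
input #2 (r=11, y=6): events B1->F, B3->S, B2->T, B7->T, B7->T, B7->T, B7->T, B7->T, B7->T, B7->T, B7->F; covers B1=F, B2=T, B3=S, B7=T, B7=F
input #3 (r=10, y=1): events B1->F, B3->E, B2->F, B5->E, B4->T, B6->F, B7->T, B7->T, B7->T, B7->T, B7->T, B7->T, B7->F; covers B1=F, B2=F, B3=E, B4=T, B5=E, B6=F, B7=T, B7=F
input #4 (r=14, y=7): events B1->F, B3->S, B2->T, B7->T, B7->T, B7->T, B7->T, B7->T, B7->T, B7->T, B7->T, B7->F; covers B1=F, B2=T, B3=S, B7=T, B7=F
union over the pool: B1=F, B2=T, B2=F, B3=S, B3=E, B4=T, B5=S, B5=E, B6=T, B6=F, B7=T, B7=F
uncovered (2 of 14): B1=T, B4=F
Answer: 2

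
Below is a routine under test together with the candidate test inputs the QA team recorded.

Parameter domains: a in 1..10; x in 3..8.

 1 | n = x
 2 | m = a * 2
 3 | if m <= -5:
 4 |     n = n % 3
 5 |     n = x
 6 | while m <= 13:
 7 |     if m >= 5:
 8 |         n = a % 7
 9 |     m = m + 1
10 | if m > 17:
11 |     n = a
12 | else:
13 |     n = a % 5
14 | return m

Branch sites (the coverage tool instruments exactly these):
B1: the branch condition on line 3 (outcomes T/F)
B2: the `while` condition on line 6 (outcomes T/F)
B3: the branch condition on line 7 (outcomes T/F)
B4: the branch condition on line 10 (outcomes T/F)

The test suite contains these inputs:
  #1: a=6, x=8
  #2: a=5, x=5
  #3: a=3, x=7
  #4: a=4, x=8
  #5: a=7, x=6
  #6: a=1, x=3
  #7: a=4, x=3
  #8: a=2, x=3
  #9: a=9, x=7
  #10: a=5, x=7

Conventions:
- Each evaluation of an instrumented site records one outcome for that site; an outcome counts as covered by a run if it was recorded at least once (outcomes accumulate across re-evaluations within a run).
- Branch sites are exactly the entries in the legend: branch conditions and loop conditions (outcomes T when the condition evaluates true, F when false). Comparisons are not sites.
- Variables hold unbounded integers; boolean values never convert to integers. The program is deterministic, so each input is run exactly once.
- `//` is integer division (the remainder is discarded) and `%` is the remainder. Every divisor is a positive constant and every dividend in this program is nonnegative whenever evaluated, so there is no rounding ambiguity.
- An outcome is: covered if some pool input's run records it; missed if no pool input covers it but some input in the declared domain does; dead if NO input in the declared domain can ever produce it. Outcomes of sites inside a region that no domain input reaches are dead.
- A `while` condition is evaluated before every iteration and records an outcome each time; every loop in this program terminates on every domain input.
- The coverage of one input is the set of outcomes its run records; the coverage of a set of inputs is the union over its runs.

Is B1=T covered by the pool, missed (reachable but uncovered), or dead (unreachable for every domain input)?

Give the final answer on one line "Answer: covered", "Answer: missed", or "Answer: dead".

no pool input records B1=T
checking all 60 inputs in the declared domain: B1=T is never recorded -> dead

Answer: dead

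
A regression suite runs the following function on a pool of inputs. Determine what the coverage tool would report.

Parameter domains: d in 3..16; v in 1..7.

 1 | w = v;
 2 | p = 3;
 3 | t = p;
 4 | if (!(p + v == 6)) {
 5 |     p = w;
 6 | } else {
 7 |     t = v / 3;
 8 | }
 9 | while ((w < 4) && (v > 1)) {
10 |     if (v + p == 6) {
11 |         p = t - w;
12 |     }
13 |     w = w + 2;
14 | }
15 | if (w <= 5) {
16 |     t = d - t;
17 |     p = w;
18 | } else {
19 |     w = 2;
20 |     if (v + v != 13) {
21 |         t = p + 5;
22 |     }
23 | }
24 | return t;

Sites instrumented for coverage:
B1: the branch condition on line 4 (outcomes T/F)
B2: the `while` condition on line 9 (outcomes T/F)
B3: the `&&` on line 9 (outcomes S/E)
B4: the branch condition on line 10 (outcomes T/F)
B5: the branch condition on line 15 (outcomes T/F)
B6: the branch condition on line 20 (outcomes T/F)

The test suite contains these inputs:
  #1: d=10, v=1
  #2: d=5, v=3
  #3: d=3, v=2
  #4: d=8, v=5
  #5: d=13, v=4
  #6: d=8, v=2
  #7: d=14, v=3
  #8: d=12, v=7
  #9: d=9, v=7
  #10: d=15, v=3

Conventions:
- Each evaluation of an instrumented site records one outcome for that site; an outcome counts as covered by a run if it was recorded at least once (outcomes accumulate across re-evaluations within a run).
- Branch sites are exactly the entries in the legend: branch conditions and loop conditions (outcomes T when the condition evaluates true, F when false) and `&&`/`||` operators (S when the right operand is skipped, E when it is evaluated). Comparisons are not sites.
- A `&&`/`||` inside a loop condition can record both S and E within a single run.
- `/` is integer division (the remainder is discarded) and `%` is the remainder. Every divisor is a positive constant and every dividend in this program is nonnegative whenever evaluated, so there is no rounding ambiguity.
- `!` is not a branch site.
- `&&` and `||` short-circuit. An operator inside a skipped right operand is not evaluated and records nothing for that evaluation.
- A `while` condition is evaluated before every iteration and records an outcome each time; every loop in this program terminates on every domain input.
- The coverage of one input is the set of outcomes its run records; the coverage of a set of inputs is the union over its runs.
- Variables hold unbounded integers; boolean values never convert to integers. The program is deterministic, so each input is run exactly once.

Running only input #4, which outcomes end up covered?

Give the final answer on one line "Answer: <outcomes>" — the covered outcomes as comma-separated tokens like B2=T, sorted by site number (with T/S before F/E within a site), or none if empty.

Tracing the run of input #4 (d=8, v=5):
  B1->T, B3->S, B2->F, B5->T
as a set, this run covers: B1=T, B2=F, B3=S, B5=T

Answer: B1=T, B2=F, B3=S, B5=T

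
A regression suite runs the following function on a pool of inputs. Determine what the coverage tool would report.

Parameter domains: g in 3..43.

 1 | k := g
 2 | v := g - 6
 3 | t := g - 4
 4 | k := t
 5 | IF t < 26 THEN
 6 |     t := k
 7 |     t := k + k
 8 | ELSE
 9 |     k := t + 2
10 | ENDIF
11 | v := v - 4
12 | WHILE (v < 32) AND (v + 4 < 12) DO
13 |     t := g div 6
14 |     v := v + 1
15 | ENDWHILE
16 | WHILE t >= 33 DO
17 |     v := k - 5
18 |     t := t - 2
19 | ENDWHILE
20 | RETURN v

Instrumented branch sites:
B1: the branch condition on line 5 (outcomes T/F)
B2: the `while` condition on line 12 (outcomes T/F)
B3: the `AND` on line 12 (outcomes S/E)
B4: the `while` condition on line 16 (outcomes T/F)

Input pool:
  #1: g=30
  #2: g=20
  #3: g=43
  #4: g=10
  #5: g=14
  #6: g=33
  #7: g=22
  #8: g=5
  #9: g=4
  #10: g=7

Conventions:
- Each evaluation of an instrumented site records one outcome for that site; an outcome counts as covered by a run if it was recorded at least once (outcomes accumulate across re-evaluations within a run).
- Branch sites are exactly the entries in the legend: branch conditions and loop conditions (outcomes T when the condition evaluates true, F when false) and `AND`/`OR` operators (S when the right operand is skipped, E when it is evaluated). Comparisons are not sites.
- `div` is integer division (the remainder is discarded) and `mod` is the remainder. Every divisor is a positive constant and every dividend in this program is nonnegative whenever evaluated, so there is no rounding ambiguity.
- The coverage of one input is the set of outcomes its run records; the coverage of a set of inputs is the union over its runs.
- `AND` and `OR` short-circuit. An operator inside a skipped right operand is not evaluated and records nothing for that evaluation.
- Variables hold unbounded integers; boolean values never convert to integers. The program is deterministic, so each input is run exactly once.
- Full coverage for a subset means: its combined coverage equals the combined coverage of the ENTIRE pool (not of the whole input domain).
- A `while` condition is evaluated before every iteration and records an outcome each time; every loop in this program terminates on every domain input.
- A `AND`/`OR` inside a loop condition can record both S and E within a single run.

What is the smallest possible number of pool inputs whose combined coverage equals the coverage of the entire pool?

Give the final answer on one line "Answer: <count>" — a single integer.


input #1 (g=30): events B1->F, B3->E, B2->F, B4->F; covers B1=F, B2=F, B3=E, B4=F
input #2 (g=20): events B1->T, B3->E, B2->F, B4->F; covers B1=T, B2=F, B3=E, B4=F
input #3 (g=43): events B1->F, B3->S, B2->F, B4->T, B4->T, B4->T, B4->T, B4->F; covers B1=F, B2=F, B3=S, B4=T, B4=F
input #4 (g=10): events B1->T, B3->E, B2->T, B3->E, B2->T, B3->E, B2->T, B3->E, B2->T, B3->E, B2->T, B3->E, B2->T, B3->E, ...; covers B1=T, B2=T, B2=F, B3=E, B4=F
input #5 (g=14): events B1->T, B3->E, B2->T, B3->E, B2->T, B3->E, B2->T, B3->E, B2->T, B3->E, B2->F, B4->F; covers B1=T, B2=T, B2=F, B3=E, B4=F
input #6 (g=33): events B1->F, B3->E, B2->F, B4->F; covers B1=F, B2=F, B3=E, B4=F
input #7 (g=22): events B1->T, B3->E, B2->F, B4->T, B4->T, B4->F; covers B1=T, B2=F, B3=E, B4=T, B4=F
input #8 (g=5): events B1->T, B3->E, B2->T, B3->E, B2->T, B3->E, B2->T, B3->E, B2->T, B3->E, B2->T, B3->E, B2->T, B3->E, ...; covers B1=T, B2=T, B2=F, B3=E, B4=F
input #9 (g=4): events B1->T, B3->E, B2->T, B3->E, B2->T, B3->E, B2->T, B3->E, B2->T, B3->E, B2->T, B3->E, B2->T, B3->E, ...; covers B1=T, B2=T, B2=F, B3=E, B4=F
input #10 (g=7): events B1->T, B3->E, B2->T, B3->E, B2->T, B3->E, B2->T, B3->E, B2->T, B3->E, B2->T, B3->E, B2->T, B3->E, ...; covers B1=T, B2=T, B2=F, B3=E, B4=F
together the pool reaches 8 outcomes: B1=T, B1=F, B2=T, B2=F, B3=S, B3=E, B4=T, B4=F
checked all size-1 subsets: none covers 8 outcomes (max 5/8)
size 2: inputs {3, 4} cover all 8 outcomes, and no lexicographically smaller subset of this size does
Answer: 2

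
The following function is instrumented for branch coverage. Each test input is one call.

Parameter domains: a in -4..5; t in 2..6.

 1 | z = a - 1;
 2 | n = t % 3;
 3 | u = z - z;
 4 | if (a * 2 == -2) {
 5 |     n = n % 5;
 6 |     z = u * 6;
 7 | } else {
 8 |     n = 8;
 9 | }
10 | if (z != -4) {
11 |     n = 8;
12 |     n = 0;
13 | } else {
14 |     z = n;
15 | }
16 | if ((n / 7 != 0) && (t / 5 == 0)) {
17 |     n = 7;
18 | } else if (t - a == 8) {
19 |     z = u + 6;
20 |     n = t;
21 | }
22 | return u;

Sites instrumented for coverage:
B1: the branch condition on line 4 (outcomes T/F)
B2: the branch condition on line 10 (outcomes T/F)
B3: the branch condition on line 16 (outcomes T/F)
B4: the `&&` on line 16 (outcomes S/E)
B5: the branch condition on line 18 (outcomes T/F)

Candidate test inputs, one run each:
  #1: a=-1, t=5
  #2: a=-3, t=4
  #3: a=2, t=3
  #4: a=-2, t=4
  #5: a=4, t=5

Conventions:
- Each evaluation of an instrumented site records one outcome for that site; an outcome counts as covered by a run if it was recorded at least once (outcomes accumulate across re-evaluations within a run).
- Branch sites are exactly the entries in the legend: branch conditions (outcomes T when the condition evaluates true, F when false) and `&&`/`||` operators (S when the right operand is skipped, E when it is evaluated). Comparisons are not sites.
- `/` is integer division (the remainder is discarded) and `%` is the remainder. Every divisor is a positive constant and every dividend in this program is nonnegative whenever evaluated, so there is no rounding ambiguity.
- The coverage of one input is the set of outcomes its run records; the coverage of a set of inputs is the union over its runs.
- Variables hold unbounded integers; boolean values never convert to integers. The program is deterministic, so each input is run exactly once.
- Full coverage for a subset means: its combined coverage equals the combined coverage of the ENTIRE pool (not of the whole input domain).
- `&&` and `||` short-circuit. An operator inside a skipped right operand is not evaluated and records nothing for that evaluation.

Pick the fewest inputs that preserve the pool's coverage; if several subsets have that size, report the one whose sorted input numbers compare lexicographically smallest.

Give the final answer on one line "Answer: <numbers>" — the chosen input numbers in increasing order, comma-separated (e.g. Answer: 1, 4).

run #1 (a=-1, t=5) runs B1->T, B2->T, B4->S, B3->F, B5->F; records B1=T, B2=T, B3=F, B4=S, B5=F
run #2 (a=-3, t=4) runs B1->F, B2->F, B4->E, B3->T; records B1=F, B2=F, B3=T, B4=E
run #3 (a=2, t=3) runs B1->F, B2->T, B4->S, B3->F, B5->F; records B1=F, B2=T, B3=F, B4=S, B5=F
run #4 (a=-2, t=4) runs B1->F, B2->T, B4->S, B3->F, B5->F; records B1=F, B2=T, B3=F, B4=S, B5=F
run #5 (a=4, t=5) runs B1->F, B2->T, B4->S, B3->F, B5->F; records B1=F, B2=T, B3=F, B4=S, B5=F
pool-wide coverage (9 outcomes): B1=T, B1=F, B2=T, B2=F, B3=T, B3=F, B4=S, B4=E, B5=F
every size-1 subset falls short of the 9 outcomes (best: 5/9)
inputs {1, 2} (size 2) cover everything; no size-2 subset with a lexicographically smaller index list covers all 9

Answer: 1, 2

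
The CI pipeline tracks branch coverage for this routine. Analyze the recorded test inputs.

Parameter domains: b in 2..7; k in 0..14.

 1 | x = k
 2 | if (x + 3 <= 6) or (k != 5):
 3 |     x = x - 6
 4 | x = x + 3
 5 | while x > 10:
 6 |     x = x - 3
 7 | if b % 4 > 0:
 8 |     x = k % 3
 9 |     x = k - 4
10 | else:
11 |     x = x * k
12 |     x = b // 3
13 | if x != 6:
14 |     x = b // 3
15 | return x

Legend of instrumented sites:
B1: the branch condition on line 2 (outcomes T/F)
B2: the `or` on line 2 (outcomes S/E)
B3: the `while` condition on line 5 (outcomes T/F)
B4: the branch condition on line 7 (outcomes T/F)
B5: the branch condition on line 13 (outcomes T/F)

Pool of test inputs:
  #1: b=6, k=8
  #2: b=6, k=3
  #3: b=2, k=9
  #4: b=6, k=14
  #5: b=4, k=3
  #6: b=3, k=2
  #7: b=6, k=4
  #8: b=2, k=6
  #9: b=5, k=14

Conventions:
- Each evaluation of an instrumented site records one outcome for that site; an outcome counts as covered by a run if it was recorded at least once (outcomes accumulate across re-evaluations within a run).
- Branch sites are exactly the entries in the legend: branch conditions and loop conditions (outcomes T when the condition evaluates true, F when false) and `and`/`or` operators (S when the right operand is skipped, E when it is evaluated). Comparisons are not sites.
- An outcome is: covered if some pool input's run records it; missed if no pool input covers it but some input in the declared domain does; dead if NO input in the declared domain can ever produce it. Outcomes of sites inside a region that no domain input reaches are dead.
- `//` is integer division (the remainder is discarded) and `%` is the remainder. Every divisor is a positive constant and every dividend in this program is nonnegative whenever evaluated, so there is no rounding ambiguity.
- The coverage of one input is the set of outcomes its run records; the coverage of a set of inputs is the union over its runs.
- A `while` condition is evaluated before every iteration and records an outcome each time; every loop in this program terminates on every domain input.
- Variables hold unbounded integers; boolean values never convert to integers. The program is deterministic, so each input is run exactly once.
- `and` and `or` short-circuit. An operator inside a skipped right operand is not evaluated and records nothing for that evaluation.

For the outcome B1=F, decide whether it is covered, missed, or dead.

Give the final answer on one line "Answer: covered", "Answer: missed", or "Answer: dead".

no pool input records B1=F
but domain input (b=2, k=5) does record it -> reachable, so missed

Answer: missed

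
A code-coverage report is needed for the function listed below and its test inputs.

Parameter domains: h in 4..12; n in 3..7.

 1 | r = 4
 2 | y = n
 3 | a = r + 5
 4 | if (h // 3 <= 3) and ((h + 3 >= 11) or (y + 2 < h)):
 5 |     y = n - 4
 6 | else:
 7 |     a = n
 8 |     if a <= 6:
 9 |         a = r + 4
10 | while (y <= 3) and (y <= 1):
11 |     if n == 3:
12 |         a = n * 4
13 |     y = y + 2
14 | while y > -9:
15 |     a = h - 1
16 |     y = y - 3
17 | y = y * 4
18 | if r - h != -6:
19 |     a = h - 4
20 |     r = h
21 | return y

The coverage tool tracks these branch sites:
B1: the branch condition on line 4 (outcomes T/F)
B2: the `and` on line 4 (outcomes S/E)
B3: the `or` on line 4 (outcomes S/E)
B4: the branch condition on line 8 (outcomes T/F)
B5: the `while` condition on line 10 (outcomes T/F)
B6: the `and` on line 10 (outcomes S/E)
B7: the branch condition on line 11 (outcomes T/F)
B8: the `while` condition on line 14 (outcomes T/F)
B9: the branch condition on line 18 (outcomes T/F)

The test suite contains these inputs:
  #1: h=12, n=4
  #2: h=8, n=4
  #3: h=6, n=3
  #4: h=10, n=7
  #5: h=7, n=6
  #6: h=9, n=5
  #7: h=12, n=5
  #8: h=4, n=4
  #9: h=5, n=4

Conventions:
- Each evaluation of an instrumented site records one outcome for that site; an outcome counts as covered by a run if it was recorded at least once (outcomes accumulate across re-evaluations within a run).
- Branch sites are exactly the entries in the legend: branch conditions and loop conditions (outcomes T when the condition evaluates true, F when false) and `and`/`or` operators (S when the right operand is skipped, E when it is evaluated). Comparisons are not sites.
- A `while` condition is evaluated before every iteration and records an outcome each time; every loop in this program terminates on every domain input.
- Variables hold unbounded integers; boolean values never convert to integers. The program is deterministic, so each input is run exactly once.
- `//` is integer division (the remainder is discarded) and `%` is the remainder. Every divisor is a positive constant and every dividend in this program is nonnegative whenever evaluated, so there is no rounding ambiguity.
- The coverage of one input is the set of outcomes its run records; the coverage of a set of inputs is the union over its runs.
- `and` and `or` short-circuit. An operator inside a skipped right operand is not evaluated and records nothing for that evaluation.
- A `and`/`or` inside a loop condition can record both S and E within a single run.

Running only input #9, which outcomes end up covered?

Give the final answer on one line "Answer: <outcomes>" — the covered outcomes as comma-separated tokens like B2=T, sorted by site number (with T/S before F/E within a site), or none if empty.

Running input #9 (h=5, n=4), event by event:
  B2->E, B3->E, B1->F, B4->T, B6->S, B5->F, B8->T, B8->T, B8->T, B8->T
  B8->T, B8->F, B9->T
collecting distinct outcomes: B1=F, B2=E, B3=E, B4=T, B5=F, B6=S, B8=T, B8=F, B9=T

Answer: B1=F, B2=E, B3=E, B4=T, B5=F, B6=S, B8=T, B8=F, B9=T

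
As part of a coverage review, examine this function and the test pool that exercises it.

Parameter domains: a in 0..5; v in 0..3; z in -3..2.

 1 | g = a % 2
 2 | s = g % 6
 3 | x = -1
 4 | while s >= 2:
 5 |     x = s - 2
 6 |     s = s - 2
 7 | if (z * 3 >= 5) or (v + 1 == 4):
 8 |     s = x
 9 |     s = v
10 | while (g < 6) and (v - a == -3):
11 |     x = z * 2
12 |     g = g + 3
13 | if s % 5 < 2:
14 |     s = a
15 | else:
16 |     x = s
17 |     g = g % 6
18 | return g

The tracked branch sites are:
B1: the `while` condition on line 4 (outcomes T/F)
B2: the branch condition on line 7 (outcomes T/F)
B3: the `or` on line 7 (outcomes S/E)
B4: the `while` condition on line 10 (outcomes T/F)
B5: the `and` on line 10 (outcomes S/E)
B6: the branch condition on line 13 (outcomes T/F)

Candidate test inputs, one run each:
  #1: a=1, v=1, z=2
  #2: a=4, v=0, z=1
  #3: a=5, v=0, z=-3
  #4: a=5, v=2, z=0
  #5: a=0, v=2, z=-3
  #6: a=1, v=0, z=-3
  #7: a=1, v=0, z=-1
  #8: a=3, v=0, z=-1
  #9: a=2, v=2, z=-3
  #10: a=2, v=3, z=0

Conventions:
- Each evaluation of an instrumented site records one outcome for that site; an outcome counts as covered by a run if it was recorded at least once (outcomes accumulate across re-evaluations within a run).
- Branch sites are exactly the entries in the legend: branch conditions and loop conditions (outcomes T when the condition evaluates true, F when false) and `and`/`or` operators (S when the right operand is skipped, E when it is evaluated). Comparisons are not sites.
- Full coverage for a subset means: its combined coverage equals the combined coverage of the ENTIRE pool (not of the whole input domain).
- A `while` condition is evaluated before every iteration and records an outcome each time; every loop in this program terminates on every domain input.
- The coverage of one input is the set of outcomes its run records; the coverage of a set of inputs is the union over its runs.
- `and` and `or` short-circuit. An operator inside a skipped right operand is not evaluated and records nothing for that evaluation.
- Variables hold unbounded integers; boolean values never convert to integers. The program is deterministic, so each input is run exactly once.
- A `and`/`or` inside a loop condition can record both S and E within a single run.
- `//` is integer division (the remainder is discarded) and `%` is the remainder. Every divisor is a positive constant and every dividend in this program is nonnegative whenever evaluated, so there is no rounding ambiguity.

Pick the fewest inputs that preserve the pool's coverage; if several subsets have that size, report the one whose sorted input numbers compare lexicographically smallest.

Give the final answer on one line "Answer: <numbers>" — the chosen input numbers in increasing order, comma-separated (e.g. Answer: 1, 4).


input #1, a=1, v=1, z=2: events B1->F, B3->S, B2->T, B5->E, B4->F, B6->T; outcomes B1=F, B2=T, B3=S, B4=F, B5=E, B6=T
input #2, a=4, v=0, z=1: events B1->F, B3->E, B2->F, B5->E, B4->F, B6->T; outcomes B1=F, B2=F, B3=E, B4=F, B5=E, B6=T
input #3, a=5, v=0, z=-3: events B1->F, B3->E, B2->F, B5->E, B4->F, B6->T; outcomes B1=F, B2=F, B3=E, B4=F, B5=E, B6=T
input #4, a=5, v=2, z=0: events B1->F, B3->E, B2->F, B5->E, B4->T, B5->E, B4->T, B5->S, B4->F, B6->T; outcomes B1=F, B2=F, B3=E, B4=T, B4=F, B5=S, B5=E, B6=T
input #5, a=0, v=2, z=-3: events B1->F, B3->E, B2->F, B5->E, B4->F, B6->T; outcomes B1=F, B2=F, B3=E, B4=F, B5=E, B6=T
input #6, a=1, v=0, z=-3: events B1->F, B3->E, B2->F, B5->E, B4->F, B6->T; outcomes B1=F, B2=F, B3=E, B4=F, B5=E, B6=T
input #7, a=1, v=0, z=-1: events B1->F, B3->E, B2->F, B5->E, B4->F, B6->T; outcomes B1=F, B2=F, B3=E, B4=F, B5=E, B6=T
input #8, a=3, v=0, z=-1: events B1->F, B3->E, B2->F, B5->E, B4->T, B5->E, B4->T, B5->S, B4->F, B6->T; outcomes B1=F, B2=F, B3=E, B4=T, B4=F, B5=S, B5=E, B6=T
input #9, a=2, v=2, z=-3: events B1->F, B3->E, B2->F, B5->E, B4->F, B6->T; outcomes B1=F, B2=F, B3=E, B4=F, B5=E, B6=T
input #10, a=2, v=3, z=0: events B1->F, B3->E, B2->T, B5->E, B4->F, B6->F; outcomes B1=F, B2=T, B3=E, B4=F, B5=E, B6=F
union over all inputs: B1=F, B2=T, B2=F, B3=S, B3=E, B4=T, B4=F, B5=S, B5=E, B6=T, B6=F (11 outcomes)
checked all size-1 subsets: none covers 11 outcomes (max 8/11)
checked all size-2 subsets: none covers 11 outcomes (max 10/11)
size 3: inputs {1, 4, 10} cover all 11 outcomes, and no lexicographically smaller subset of this size does
Answer: 1, 4, 10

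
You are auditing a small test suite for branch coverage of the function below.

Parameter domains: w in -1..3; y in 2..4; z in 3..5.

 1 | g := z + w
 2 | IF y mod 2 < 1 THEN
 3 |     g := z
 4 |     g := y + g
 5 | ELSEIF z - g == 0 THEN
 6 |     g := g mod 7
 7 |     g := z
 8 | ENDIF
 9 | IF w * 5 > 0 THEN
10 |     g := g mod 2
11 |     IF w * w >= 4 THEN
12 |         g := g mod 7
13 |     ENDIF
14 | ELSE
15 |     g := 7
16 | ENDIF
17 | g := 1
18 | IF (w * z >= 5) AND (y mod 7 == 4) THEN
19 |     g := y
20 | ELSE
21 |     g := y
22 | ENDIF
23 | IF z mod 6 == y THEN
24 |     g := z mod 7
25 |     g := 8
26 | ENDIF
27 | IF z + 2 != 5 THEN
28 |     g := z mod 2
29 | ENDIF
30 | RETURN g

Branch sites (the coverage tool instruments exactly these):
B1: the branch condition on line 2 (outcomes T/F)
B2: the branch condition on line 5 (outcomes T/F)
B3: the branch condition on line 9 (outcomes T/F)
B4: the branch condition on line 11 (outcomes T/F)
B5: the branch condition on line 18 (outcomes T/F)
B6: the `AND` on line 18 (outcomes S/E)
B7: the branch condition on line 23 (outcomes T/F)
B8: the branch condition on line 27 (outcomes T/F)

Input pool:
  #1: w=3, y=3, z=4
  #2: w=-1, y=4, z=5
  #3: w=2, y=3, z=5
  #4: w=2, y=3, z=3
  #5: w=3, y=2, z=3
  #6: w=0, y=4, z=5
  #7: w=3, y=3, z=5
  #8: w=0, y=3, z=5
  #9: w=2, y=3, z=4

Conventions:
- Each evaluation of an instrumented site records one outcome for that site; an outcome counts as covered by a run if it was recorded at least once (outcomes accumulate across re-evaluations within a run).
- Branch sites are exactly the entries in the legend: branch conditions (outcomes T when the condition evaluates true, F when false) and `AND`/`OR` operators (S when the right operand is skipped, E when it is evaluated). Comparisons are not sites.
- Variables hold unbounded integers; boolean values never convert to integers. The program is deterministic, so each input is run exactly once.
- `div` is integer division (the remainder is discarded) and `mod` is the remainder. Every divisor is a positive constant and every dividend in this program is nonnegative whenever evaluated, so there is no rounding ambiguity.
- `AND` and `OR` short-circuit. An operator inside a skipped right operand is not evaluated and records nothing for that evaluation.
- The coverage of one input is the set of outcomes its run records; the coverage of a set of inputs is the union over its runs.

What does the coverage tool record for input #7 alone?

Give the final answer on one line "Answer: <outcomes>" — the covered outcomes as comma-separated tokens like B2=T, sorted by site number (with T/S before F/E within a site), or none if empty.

Simulating input #7 (w=3, y=3, z=5) step by step:
  B1->F, B2->F, B3->T, B4->T, B6->E, B5->F, B7->F, B8->T
collecting distinct outcomes: B1=F, B2=F, B3=T, B4=T, B5=F, B6=E, B7=F, B8=T

Answer: B1=F, B2=F, B3=T, B4=T, B5=F, B6=E, B7=F, B8=T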